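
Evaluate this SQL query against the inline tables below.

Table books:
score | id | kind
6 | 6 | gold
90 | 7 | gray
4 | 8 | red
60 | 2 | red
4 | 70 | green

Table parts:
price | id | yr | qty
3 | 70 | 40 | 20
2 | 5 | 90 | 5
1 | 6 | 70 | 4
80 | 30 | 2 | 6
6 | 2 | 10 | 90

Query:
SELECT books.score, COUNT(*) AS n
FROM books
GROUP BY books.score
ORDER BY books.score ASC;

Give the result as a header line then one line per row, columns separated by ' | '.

After GROUP BY (4 rows):
books.score | n
6 | 1
90 | 1
4 | 2
60 | 1
After ORDER BY (4 rows):
books.score | n
4 | 2
6 | 1
60 | 1
90 | 1

== RESULT ==
books.score | n
4 | 2
6 | 1
60 | 1
90 | 1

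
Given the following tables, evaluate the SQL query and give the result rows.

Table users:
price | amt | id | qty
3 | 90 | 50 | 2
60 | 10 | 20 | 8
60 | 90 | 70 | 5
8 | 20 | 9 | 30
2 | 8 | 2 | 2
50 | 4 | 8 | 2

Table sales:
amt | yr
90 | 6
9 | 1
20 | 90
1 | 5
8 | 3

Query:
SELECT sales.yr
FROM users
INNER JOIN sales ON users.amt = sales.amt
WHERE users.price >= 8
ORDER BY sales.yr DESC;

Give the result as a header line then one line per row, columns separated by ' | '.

== RESULT ==
sales.yr
90
6

Derivation:
After JOIN sales (4 rows):
users.price | users.amt | users.id | users.qty | sales.amt | sales.yr
3 | 90 | 50 | 2 | 90 | 6
60 | 90 | 70 | 5 | 90 | 6
8 | 20 | 9 | 30 | 20 | 90
2 | 8 | 2 | 2 | 8 | 3
After WHERE (2 rows):
users.price | users.amt | users.id | users.qty | sales.amt | sales.yr
60 | 90 | 70 | 5 | 90 | 6
8 | 20 | 9 | 30 | 20 | 90
After SELECT (2 rows):
sales.yr
6
90
After ORDER BY (2 rows):
sales.yr
90
6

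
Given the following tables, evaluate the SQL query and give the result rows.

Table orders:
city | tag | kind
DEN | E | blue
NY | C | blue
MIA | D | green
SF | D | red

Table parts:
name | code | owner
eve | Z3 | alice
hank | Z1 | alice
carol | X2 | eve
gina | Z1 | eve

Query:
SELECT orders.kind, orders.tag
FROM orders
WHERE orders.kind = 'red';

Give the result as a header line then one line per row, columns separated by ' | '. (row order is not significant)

After WHERE (1 rows):
orders.city | orders.tag | orders.kind
SF | D | red
After SELECT (1 rows):
orders.kind | orders.tag
red | D

== RESULT ==
orders.kind | orders.tag
red | D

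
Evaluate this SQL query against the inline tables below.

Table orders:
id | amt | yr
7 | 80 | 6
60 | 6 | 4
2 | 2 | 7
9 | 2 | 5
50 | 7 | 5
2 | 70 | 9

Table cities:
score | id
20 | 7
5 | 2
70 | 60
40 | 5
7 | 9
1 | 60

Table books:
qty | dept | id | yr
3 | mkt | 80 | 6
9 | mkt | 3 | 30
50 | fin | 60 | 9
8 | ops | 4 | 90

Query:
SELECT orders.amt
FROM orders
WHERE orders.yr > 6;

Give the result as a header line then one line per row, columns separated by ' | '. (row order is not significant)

== RESULT ==
orders.amt
2
70

Derivation:
After WHERE (2 rows):
orders.id | orders.amt | orders.yr
2 | 2 | 7
2 | 70 | 9
After SELECT (2 rows):
orders.amt
2
70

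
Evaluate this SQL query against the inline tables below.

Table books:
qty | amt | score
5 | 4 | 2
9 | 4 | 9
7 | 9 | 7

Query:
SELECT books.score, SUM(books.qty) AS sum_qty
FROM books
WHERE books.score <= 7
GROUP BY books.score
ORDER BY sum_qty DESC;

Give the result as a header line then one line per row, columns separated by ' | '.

After WHERE (2 rows):
books.qty | books.amt | books.score
5 | 4 | 2
7 | 9 | 7
After GROUP BY (2 rows):
books.score | sum_qty
2 | 5
7 | 7
After ORDER BY (2 rows):
books.score | sum_qty
7 | 7
2 | 5

== RESULT ==
books.score | sum_qty
7 | 7
2 | 5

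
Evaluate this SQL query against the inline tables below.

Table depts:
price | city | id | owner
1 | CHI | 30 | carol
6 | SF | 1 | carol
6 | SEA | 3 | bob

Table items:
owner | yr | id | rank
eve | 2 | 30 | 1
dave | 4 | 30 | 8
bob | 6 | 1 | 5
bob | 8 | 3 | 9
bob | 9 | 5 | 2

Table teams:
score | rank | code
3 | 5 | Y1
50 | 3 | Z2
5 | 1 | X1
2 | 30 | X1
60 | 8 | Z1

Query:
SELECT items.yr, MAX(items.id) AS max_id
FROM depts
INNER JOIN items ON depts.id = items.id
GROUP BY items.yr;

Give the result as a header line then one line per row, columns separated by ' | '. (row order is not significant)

== RESULT ==
items.yr | max_id
2 | 30
4 | 30
6 | 1
8 | 3

Derivation:
After JOIN items (4 rows):
depts.price | depts.city | depts.id | depts.owner | items.owner | items.yr | items.id | items.rank
1 | CHI | 30 | carol | eve | 2 | 30 | 1
1 | CHI | 30 | carol | dave | 4 | 30 | 8
6 | SF | 1 | carol | bob | 6 | 1 | 5
6 | SEA | 3 | bob | bob | 8 | 3 | 9
After GROUP BY (4 rows):
items.yr | max_id
2 | 30
4 | 30
6 | 1
8 | 3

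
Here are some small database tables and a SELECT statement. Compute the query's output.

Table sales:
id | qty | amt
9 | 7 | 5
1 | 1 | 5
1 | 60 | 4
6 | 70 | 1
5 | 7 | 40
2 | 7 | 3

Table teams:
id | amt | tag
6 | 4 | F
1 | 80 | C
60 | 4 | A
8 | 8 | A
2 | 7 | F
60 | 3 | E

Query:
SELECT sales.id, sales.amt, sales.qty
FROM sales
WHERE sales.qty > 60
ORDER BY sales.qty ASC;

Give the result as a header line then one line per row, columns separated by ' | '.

== RESULT ==
sales.id | sales.amt | sales.qty
6 | 1 | 70

Derivation:
After WHERE (1 rows):
sales.id | sales.qty | sales.amt
6 | 70 | 1
After SELECT (1 rows):
sales.id | sales.amt | sales.qty
6 | 1 | 70
After ORDER BY (1 rows):
sales.id | sales.amt | sales.qty
6 | 1 | 70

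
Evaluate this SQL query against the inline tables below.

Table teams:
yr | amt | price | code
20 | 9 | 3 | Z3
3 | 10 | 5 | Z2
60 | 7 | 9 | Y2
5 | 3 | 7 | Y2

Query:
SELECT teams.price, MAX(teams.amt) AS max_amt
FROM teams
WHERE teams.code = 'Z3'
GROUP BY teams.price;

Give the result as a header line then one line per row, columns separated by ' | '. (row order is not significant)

After WHERE (1 rows):
teams.yr | teams.amt | teams.price | teams.code
20 | 9 | 3 | Z3
After GROUP BY (1 rows):
teams.price | max_amt
3 | 9

== RESULT ==
teams.price | max_amt
3 | 9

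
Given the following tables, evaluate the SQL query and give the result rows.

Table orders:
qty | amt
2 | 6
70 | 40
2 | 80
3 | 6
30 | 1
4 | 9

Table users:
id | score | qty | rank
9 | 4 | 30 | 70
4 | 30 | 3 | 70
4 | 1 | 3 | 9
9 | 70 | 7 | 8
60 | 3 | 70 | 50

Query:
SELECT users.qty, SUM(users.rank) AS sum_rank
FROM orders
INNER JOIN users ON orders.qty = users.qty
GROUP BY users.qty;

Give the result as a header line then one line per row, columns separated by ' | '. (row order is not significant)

After JOIN users (4 rows):
orders.qty | orders.amt | users.id | users.score | users.qty | users.rank
70 | 40 | 60 | 3 | 70 | 50
3 | 6 | 4 | 30 | 3 | 70
3 | 6 | 4 | 1 | 3 | 9
30 | 1 | 9 | 4 | 30 | 70
After GROUP BY (3 rows):
users.qty | sum_rank
70 | 50
3 | 79
30 | 70

== RESULT ==
users.qty | sum_rank
70 | 50
3 | 79
30 | 70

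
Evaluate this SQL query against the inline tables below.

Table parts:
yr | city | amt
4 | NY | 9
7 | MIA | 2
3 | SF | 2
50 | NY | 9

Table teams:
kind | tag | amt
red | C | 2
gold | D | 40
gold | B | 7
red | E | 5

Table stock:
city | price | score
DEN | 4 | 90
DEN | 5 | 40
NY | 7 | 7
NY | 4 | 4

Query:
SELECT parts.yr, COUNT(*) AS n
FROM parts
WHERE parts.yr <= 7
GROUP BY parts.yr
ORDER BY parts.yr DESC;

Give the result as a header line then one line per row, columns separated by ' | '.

== RESULT ==
parts.yr | n
7 | 1
4 | 1
3 | 1

Derivation:
After WHERE (3 rows):
parts.yr | parts.city | parts.amt
4 | NY | 9
7 | MIA | 2
3 | SF | 2
After GROUP BY (3 rows):
parts.yr | n
4 | 1
7 | 1
3 | 1
After ORDER BY (3 rows):
parts.yr | n
7 | 1
4 | 1
3 | 1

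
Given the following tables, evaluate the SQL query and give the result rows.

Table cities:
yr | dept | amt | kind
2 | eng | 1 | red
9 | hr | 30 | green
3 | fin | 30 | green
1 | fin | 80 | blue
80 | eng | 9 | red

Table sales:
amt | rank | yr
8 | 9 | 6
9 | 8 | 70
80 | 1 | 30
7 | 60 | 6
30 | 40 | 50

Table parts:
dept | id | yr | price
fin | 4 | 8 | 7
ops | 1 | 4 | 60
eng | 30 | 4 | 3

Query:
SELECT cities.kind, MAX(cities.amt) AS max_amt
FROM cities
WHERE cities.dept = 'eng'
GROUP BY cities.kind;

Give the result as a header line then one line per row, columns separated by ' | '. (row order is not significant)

After WHERE (2 rows):
cities.yr | cities.dept | cities.amt | cities.kind
2 | eng | 1 | red
80 | eng | 9 | red
After GROUP BY (1 rows):
cities.kind | max_amt
red | 9

== RESULT ==
cities.kind | max_amt
red | 9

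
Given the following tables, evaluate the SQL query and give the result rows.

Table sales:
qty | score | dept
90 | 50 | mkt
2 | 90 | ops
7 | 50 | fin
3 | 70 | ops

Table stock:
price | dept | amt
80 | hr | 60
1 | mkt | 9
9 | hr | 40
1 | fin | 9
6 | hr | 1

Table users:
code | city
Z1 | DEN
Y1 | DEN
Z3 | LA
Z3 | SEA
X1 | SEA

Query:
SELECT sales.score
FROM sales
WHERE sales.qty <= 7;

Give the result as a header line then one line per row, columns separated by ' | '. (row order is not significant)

== RESULT ==
sales.score
90
50
70

Derivation:
After WHERE (3 rows):
sales.qty | sales.score | sales.dept
2 | 90 | ops
7 | 50 | fin
3 | 70 | ops
After SELECT (3 rows):
sales.score
90
50
70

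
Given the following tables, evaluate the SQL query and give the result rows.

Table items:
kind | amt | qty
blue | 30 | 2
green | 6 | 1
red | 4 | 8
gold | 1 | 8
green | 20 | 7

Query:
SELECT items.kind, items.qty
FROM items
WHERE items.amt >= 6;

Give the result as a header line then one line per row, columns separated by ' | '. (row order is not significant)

== RESULT ==
items.kind | items.qty
blue | 2
green | 1
green | 7

Derivation:
After WHERE (3 rows):
items.kind | items.amt | items.qty
blue | 30 | 2
green | 6 | 1
green | 20 | 7
After SELECT (3 rows):
items.kind | items.qty
blue | 2
green | 1
green | 7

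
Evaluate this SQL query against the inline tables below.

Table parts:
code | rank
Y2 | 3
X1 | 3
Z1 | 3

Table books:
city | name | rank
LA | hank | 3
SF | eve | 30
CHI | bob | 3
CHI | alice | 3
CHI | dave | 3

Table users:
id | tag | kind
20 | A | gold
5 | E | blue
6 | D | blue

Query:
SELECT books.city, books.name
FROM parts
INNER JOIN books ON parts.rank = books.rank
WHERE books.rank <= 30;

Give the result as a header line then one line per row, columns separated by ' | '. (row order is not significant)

After JOIN books (12 rows):
parts.code | parts.rank | books.city | books.name | books.rank
Y2 | 3 | LA | hank | 3
Y2 | 3 | CHI | bob | 3
Y2 | 3 | CHI | alice | 3
Y2 | 3 | CHI | dave | 3
X1 | 3 | LA | hank | 3
X1 | 3 | CHI | bob | 3
X1 | 3 | CHI | alice | 3
X1 | 3 | CHI | dave | 3
Z1 | 3 | LA | hank | 3
Z1 | 3 | CHI | bob | 3
Z1 | 3 | CHI | alice | 3
Z1 | 3 | CHI | dave | 3
After WHERE (12 rows):
parts.code | parts.rank | books.city | books.name | books.rank
Y2 | 3 | LA | hank | 3
Y2 | 3 | CHI | bob | 3
Y2 | 3 | CHI | alice | 3
Y2 | 3 | CHI | dave | 3
X1 | 3 | LA | hank | 3
X1 | 3 | CHI | bob | 3
X1 | 3 | CHI | alice | 3
X1 | 3 | CHI | dave | 3
Z1 | 3 | LA | hank | 3
Z1 | 3 | CHI | bob | 3
Z1 | 3 | CHI | alice | 3
Z1 | 3 | CHI | dave | 3
After SELECT (12 rows):
books.city | books.name
LA | hank
CHI | bob
CHI | alice
CHI | dave
LA | hank
CHI | bob
CHI | alice
CHI | dave
LA | hank
CHI | bob
CHI | alice
CHI | dave

== RESULT ==
books.city | books.name
LA | hank
CHI | bob
CHI | alice
CHI | dave
LA | hank
CHI | bob
CHI | alice
CHI | dave
LA | hank
CHI | bob
CHI | alice
CHI | dave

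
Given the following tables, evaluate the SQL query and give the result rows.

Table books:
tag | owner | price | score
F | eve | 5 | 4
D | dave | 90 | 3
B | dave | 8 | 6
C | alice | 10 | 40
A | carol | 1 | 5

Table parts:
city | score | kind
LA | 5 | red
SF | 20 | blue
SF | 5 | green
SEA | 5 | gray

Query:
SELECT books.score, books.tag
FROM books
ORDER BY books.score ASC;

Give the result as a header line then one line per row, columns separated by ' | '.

== RESULT ==
books.score | books.tag
3 | D
4 | F
5 | A
6 | B
40 | C

Derivation:
After SELECT (5 rows):
books.score | books.tag
4 | F
3 | D
6 | B
40 | C
5 | A
After ORDER BY (5 rows):
books.score | books.tag
3 | D
4 | F
5 | A
6 | B
40 | C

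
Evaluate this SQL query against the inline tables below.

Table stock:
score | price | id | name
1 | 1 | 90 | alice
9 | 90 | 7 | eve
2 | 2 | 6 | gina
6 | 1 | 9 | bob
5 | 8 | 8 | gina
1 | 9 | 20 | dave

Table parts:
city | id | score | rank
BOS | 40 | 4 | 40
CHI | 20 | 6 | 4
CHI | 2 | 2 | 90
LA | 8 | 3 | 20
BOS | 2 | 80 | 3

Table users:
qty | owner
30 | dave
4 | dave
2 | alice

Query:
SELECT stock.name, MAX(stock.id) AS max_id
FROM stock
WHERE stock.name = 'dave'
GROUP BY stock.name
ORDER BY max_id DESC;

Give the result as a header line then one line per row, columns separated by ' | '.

== RESULT ==
stock.name | max_id
dave | 20

Derivation:
After WHERE (1 rows):
stock.score | stock.price | stock.id | stock.name
1 | 9 | 20 | dave
After GROUP BY (1 rows):
stock.name | max_id
dave | 20
After ORDER BY (1 rows):
stock.name | max_id
dave | 20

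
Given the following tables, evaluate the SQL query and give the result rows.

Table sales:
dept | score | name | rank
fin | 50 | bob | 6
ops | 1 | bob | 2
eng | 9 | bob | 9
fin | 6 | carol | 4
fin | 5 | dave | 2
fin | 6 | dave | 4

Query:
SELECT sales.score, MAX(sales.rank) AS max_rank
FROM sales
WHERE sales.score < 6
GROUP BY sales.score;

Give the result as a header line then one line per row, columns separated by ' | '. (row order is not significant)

== RESULT ==
sales.score | max_rank
1 | 2
5 | 2

Derivation:
After WHERE (2 rows):
sales.dept | sales.score | sales.name | sales.rank
ops | 1 | bob | 2
fin | 5 | dave | 2
After GROUP BY (2 rows):
sales.score | max_rank
1 | 2
5 | 2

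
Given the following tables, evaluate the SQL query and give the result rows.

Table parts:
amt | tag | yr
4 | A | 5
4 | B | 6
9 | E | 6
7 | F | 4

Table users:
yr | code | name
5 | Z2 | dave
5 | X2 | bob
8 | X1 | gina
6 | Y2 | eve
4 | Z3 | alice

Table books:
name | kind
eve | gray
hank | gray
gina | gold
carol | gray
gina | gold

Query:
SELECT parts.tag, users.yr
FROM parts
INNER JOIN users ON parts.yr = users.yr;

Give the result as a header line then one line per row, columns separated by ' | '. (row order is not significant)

== RESULT ==
parts.tag | users.yr
A | 5
A | 5
B | 6
E | 6
F | 4

Derivation:
After JOIN users (5 rows):
parts.amt | parts.tag | parts.yr | users.yr | users.code | users.name
4 | A | 5 | 5 | Z2 | dave
4 | A | 5 | 5 | X2 | bob
4 | B | 6 | 6 | Y2 | eve
9 | E | 6 | 6 | Y2 | eve
7 | F | 4 | 4 | Z3 | alice
After SELECT (5 rows):
parts.tag | users.yr
A | 5
A | 5
B | 6
E | 6
F | 4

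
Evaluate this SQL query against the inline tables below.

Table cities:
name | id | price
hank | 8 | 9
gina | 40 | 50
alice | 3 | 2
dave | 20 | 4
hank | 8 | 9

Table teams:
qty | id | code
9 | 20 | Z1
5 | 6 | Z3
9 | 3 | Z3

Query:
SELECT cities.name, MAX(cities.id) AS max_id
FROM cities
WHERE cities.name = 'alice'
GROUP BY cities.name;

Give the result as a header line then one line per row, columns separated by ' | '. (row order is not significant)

After WHERE (1 rows):
cities.name | cities.id | cities.price
alice | 3 | 2
After GROUP BY (1 rows):
cities.name | max_id
alice | 3

== RESULT ==
cities.name | max_id
alice | 3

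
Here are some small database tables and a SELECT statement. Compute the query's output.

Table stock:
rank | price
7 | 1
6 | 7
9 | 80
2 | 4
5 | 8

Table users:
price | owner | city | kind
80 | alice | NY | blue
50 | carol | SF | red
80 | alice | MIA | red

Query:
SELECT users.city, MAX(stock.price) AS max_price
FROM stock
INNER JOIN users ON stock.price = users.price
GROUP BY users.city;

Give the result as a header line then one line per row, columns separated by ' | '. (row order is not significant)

After JOIN users (2 rows):
stock.rank | stock.price | users.price | users.owner | users.city | users.kind
9 | 80 | 80 | alice | NY | blue
9 | 80 | 80 | alice | MIA | red
After GROUP BY (2 rows):
users.city | max_price
NY | 80
MIA | 80

== RESULT ==
users.city | max_price
NY | 80
MIA | 80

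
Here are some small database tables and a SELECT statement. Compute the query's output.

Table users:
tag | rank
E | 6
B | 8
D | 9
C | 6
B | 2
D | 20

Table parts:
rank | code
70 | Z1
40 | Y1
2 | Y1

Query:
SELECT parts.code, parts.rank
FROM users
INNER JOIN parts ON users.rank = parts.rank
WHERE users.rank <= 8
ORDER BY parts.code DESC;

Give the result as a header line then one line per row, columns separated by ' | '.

== RESULT ==
parts.code | parts.rank
Y1 | 2

Derivation:
After JOIN parts (1 rows):
users.tag | users.rank | parts.rank | parts.code
B | 2 | 2 | Y1
After WHERE (1 rows):
users.tag | users.rank | parts.rank | parts.code
B | 2 | 2 | Y1
After SELECT (1 rows):
parts.code | parts.rank
Y1 | 2
After ORDER BY (1 rows):
parts.code | parts.rank
Y1 | 2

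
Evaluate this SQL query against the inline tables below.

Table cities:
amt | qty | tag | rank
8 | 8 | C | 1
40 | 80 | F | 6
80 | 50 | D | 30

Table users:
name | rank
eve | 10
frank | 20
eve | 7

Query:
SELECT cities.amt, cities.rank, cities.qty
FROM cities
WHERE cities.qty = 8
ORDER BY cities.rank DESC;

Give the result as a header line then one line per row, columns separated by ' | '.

After WHERE (1 rows):
cities.amt | cities.qty | cities.tag | cities.rank
8 | 8 | C | 1
After SELECT (1 rows):
cities.amt | cities.rank | cities.qty
8 | 1 | 8
After ORDER BY (1 rows):
cities.amt | cities.rank | cities.qty
8 | 1 | 8

== RESULT ==
cities.amt | cities.rank | cities.qty
8 | 1 | 8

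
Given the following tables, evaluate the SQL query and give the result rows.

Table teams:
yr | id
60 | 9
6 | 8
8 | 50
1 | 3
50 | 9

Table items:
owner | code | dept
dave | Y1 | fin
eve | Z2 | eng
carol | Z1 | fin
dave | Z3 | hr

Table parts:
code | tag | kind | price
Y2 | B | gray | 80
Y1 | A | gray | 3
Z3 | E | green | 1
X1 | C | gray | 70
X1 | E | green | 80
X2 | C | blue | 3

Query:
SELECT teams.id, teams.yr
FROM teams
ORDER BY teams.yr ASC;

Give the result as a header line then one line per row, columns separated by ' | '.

== RESULT ==
teams.id | teams.yr
3 | 1
8 | 6
50 | 8
9 | 50
9 | 60

Derivation:
After SELECT (5 rows):
teams.id | teams.yr
9 | 60
8 | 6
50 | 8
3 | 1
9 | 50
After ORDER BY (5 rows):
teams.id | teams.yr
3 | 1
8 | 6
50 | 8
9 | 50
9 | 60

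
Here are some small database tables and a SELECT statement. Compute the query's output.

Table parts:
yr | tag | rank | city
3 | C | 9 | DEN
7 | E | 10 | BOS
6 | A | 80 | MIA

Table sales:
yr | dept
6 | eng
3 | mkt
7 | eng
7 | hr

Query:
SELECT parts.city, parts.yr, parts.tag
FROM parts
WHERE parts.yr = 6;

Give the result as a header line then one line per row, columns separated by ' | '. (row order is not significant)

== RESULT ==
parts.city | parts.yr | parts.tag
MIA | 6 | A

Derivation:
After WHERE (1 rows):
parts.yr | parts.tag | parts.rank | parts.city
6 | A | 80 | MIA
After SELECT (1 rows):
parts.city | parts.yr | parts.tag
MIA | 6 | A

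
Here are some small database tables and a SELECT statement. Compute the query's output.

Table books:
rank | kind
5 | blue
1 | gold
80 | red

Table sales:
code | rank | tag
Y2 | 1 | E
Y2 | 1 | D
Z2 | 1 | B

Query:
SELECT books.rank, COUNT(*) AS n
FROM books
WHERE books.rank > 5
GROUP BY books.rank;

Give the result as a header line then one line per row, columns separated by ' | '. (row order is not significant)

After WHERE (1 rows):
books.rank | books.kind
80 | red
After GROUP BY (1 rows):
books.rank | n
80 | 1

== RESULT ==
books.rank | n
80 | 1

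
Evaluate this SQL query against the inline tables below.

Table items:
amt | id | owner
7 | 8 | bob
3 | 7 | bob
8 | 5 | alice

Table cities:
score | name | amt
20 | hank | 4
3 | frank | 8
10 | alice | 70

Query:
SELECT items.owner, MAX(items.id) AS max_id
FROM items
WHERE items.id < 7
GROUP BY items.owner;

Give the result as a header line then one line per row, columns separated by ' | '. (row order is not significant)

== RESULT ==
items.owner | max_id
alice | 5

Derivation:
After WHERE (1 rows):
items.amt | items.id | items.owner
8 | 5 | alice
After GROUP BY (1 rows):
items.owner | max_id
alice | 5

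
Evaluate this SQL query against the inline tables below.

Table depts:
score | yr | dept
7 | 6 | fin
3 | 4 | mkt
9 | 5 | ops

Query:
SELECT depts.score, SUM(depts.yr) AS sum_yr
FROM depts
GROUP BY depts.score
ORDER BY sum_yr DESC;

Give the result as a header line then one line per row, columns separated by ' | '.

After GROUP BY (3 rows):
depts.score | sum_yr
7 | 6
3 | 4
9 | 5
After ORDER BY (3 rows):
depts.score | sum_yr
7 | 6
9 | 5
3 | 4

== RESULT ==
depts.score | sum_yr
7 | 6
9 | 5
3 | 4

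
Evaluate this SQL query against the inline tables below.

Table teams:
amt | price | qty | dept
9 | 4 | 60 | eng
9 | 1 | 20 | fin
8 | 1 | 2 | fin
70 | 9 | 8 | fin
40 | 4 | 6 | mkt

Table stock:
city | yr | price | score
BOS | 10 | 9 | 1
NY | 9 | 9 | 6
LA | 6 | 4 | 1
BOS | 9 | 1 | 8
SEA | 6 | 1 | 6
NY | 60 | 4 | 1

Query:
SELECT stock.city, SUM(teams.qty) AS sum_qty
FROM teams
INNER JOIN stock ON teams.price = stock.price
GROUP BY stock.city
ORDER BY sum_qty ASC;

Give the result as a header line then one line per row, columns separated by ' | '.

== RESULT ==
stock.city | sum_qty
SEA | 22
BOS | 30
LA | 66
NY | 74

Derivation:
After JOIN stock (10 rows):
teams.amt | teams.price | teams.qty | teams.dept | stock.city | stock.yr | stock.price | stock.score
9 | 4 | 60 | eng | LA | 6 | 4 | 1
9 | 4 | 60 | eng | NY | 60 | 4 | 1
9 | 1 | 20 | fin | BOS | 9 | 1 | 8
9 | 1 | 20 | fin | SEA | 6 | 1 | 6
8 | 1 | 2 | fin | BOS | 9 | 1 | 8
8 | 1 | 2 | fin | SEA | 6 | 1 | 6
70 | 9 | 8 | fin | BOS | 10 | 9 | 1
70 | 9 | 8 | fin | NY | 9 | 9 | 6
40 | 4 | 6 | mkt | LA | 6 | 4 | 1
40 | 4 | 6 | mkt | NY | 60 | 4 | 1
After GROUP BY (4 rows):
stock.city | sum_qty
LA | 66
NY | 74
BOS | 30
SEA | 22
After ORDER BY (4 rows):
stock.city | sum_qty
SEA | 22
BOS | 30
LA | 66
NY | 74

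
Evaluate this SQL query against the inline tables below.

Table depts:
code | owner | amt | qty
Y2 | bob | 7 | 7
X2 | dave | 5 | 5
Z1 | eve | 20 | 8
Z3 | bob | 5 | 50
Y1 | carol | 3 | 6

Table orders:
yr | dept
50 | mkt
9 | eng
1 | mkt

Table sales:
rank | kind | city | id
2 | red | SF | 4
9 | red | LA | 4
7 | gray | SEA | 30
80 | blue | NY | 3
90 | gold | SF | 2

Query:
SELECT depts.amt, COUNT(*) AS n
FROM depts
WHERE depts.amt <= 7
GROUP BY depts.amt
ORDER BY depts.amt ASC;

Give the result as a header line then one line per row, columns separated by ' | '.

After WHERE (4 rows):
depts.code | depts.owner | depts.amt | depts.qty
Y2 | bob | 7 | 7
X2 | dave | 5 | 5
Z3 | bob | 5 | 50
Y1 | carol | 3 | 6
After GROUP BY (3 rows):
depts.amt | n
7 | 1
5 | 2
3 | 1
After ORDER BY (3 rows):
depts.amt | n
3 | 1
5 | 2
7 | 1

== RESULT ==
depts.amt | n
3 | 1
5 | 2
7 | 1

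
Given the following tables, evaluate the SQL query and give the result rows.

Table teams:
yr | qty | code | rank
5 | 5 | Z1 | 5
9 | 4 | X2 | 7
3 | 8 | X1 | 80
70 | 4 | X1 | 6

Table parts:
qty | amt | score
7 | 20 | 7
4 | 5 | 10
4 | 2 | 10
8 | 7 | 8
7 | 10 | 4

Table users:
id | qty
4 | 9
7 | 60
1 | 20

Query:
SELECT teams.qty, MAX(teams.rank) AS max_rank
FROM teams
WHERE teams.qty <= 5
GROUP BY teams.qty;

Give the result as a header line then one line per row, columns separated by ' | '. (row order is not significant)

== RESULT ==
teams.qty | max_rank
5 | 5
4 | 7

Derivation:
After WHERE (3 rows):
teams.yr | teams.qty | teams.code | teams.rank
5 | 5 | Z1 | 5
9 | 4 | X2 | 7
70 | 4 | X1 | 6
After GROUP BY (2 rows):
teams.qty | max_rank
5 | 5
4 | 7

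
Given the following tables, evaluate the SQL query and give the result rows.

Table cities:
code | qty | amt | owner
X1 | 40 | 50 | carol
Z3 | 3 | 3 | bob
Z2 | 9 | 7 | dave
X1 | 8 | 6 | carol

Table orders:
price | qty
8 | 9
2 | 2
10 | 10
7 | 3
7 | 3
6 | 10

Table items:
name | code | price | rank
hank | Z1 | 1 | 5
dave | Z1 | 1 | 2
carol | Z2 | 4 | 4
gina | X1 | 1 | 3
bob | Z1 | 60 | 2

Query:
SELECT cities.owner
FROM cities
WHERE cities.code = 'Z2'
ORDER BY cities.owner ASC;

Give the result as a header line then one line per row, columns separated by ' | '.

== RESULT ==
cities.owner
dave

Derivation:
After WHERE (1 rows):
cities.code | cities.qty | cities.amt | cities.owner
Z2 | 9 | 7 | dave
After SELECT (1 rows):
cities.owner
dave
After ORDER BY (1 rows):
cities.owner
dave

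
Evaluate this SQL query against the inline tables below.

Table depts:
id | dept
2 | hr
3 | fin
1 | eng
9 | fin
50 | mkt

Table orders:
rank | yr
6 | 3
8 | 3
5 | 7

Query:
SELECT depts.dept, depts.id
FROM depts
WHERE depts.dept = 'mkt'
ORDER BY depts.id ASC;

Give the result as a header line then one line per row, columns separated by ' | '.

== RESULT ==
depts.dept | depts.id
mkt | 50

Derivation:
After WHERE (1 rows):
depts.id | depts.dept
50 | mkt
After SELECT (1 rows):
depts.dept | depts.id
mkt | 50
After ORDER BY (1 rows):
depts.dept | depts.id
mkt | 50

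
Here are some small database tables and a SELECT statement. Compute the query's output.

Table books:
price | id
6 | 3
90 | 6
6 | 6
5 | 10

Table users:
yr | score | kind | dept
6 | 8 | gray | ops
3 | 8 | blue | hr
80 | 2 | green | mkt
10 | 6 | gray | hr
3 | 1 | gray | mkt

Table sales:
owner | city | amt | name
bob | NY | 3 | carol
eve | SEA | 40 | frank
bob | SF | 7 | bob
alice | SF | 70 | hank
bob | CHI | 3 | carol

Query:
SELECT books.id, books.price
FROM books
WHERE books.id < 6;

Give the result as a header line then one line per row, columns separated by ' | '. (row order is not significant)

== RESULT ==
books.id | books.price
3 | 6

Derivation:
After WHERE (1 rows):
books.price | books.id
6 | 3
After SELECT (1 rows):
books.id | books.price
3 | 6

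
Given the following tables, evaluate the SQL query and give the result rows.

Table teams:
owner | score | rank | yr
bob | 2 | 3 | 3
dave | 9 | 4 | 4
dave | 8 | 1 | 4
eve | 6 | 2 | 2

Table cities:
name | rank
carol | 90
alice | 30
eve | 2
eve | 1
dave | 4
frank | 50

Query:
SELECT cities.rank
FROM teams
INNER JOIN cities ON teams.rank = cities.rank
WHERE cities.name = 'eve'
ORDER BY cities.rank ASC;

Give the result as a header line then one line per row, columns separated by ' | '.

After JOIN cities (3 rows):
teams.owner | teams.score | teams.rank | teams.yr | cities.name | cities.rank
dave | 9 | 4 | 4 | dave | 4
dave | 8 | 1 | 4 | eve | 1
eve | 6 | 2 | 2 | eve | 2
After WHERE (2 rows):
teams.owner | teams.score | teams.rank | teams.yr | cities.name | cities.rank
dave | 8 | 1 | 4 | eve | 1
eve | 6 | 2 | 2 | eve | 2
After SELECT (2 rows):
cities.rank
1
2
After ORDER BY (2 rows):
cities.rank
1
2

== RESULT ==
cities.rank
1
2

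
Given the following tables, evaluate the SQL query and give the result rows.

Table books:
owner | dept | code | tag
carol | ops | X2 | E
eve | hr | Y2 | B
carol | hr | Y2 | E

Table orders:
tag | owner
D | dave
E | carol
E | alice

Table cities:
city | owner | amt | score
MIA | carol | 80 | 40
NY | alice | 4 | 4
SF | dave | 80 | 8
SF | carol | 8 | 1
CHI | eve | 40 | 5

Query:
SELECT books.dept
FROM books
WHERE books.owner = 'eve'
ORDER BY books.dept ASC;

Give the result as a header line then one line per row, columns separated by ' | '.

== RESULT ==
books.dept
hr

Derivation:
After WHERE (1 rows):
books.owner | books.dept | books.code | books.tag
eve | hr | Y2 | B
After SELECT (1 rows):
books.dept
hr
After ORDER BY (1 rows):
books.dept
hr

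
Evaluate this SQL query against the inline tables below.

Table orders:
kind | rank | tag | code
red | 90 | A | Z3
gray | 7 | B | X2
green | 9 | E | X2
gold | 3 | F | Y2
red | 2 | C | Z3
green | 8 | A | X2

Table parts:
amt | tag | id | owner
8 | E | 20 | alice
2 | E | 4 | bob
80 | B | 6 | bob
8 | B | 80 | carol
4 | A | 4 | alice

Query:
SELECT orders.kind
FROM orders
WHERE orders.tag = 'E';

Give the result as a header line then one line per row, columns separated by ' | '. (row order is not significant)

== RESULT ==
orders.kind
green

Derivation:
After WHERE (1 rows):
orders.kind | orders.rank | orders.tag | orders.code
green | 9 | E | X2
After SELECT (1 rows):
orders.kind
green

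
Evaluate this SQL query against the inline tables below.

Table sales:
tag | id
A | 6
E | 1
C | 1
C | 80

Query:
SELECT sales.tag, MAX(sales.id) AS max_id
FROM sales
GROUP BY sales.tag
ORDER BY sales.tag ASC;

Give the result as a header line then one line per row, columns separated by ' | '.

After GROUP BY (3 rows):
sales.tag | max_id
A | 6
E | 1
C | 80
After ORDER BY (3 rows):
sales.tag | max_id
A | 6
C | 80
E | 1

== RESULT ==
sales.tag | max_id
A | 6
C | 80
E | 1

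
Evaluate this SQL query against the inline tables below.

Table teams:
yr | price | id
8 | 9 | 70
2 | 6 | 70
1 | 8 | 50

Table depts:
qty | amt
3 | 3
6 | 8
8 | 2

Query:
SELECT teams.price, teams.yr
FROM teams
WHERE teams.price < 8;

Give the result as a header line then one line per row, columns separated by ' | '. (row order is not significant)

== RESULT ==
teams.price | teams.yr
6 | 2

Derivation:
After WHERE (1 rows):
teams.yr | teams.price | teams.id
2 | 6 | 70
After SELECT (1 rows):
teams.price | teams.yr
6 | 2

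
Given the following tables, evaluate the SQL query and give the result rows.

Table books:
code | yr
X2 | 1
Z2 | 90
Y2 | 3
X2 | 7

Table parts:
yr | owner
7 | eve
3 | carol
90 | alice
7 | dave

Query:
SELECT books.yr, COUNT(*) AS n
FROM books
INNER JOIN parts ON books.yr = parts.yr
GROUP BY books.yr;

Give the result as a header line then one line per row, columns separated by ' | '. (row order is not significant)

After JOIN parts (4 rows):
books.code | books.yr | parts.yr | parts.owner
Z2 | 90 | 90 | alice
Y2 | 3 | 3 | carol
X2 | 7 | 7 | eve
X2 | 7 | 7 | dave
After GROUP BY (3 rows):
books.yr | n
90 | 1
3 | 1
7 | 2

== RESULT ==
books.yr | n
90 | 1
3 | 1
7 | 2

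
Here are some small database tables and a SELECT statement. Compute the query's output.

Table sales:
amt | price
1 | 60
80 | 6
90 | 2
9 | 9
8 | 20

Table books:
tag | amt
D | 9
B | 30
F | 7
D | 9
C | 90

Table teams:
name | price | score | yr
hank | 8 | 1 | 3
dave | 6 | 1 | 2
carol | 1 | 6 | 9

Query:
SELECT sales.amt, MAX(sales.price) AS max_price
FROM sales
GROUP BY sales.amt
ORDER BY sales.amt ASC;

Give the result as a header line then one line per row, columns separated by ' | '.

After GROUP BY (5 rows):
sales.amt | max_price
1 | 60
80 | 6
90 | 2
9 | 9
8 | 20
After ORDER BY (5 rows):
sales.amt | max_price
1 | 60
8 | 20
9 | 9
80 | 6
90 | 2

== RESULT ==
sales.amt | max_price
1 | 60
8 | 20
9 | 9
80 | 6
90 | 2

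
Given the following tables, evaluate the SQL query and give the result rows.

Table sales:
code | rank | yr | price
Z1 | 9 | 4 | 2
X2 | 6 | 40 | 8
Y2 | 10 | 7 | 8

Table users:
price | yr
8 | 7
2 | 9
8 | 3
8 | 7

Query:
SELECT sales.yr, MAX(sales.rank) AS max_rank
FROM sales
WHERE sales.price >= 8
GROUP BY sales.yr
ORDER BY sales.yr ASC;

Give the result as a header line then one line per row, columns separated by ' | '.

After WHERE (2 rows):
sales.code | sales.rank | sales.yr | sales.price
X2 | 6 | 40 | 8
Y2 | 10 | 7 | 8
After GROUP BY (2 rows):
sales.yr | max_rank
40 | 6
7 | 10
After ORDER BY (2 rows):
sales.yr | max_rank
7 | 10
40 | 6

== RESULT ==
sales.yr | max_rank
7 | 10
40 | 6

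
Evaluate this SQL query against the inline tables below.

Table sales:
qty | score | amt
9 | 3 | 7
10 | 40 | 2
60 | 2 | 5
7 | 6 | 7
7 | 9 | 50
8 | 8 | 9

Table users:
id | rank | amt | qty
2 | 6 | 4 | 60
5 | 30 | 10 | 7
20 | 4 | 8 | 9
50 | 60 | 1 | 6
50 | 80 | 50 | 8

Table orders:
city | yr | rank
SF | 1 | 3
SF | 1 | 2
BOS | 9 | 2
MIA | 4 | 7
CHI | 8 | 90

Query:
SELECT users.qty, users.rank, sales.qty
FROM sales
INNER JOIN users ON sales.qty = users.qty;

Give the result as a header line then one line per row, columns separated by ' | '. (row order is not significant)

== RESULT ==
users.qty | users.rank | sales.qty
9 | 4 | 9
60 | 6 | 60
7 | 30 | 7
7 | 30 | 7
8 | 80 | 8

Derivation:
After JOIN users (5 rows):
sales.qty | sales.score | sales.amt | users.id | users.rank | users.amt | users.qty
9 | 3 | 7 | 20 | 4 | 8 | 9
60 | 2 | 5 | 2 | 6 | 4 | 60
7 | 6 | 7 | 5 | 30 | 10 | 7
7 | 9 | 50 | 5 | 30 | 10 | 7
8 | 8 | 9 | 50 | 80 | 50 | 8
After SELECT (5 rows):
users.qty | users.rank | sales.qty
9 | 4 | 9
60 | 6 | 60
7 | 30 | 7
7 | 30 | 7
8 | 80 | 8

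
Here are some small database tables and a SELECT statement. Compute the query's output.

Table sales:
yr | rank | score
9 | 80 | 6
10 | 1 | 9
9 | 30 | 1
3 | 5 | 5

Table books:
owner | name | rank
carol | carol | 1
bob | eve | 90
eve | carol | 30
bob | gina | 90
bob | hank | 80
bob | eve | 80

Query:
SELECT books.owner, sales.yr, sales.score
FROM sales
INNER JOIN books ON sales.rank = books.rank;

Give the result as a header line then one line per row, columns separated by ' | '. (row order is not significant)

After JOIN books (4 rows):
sales.yr | sales.rank | sales.score | books.owner | books.name | books.rank
9 | 80 | 6 | bob | hank | 80
9 | 80 | 6 | bob | eve | 80
10 | 1 | 9 | carol | carol | 1
9 | 30 | 1 | eve | carol | 30
After SELECT (4 rows):
books.owner | sales.yr | sales.score
bob | 9 | 6
bob | 9 | 6
carol | 10 | 9
eve | 9 | 1

== RESULT ==
books.owner | sales.yr | sales.score
bob | 9 | 6
bob | 9 | 6
carol | 10 | 9
eve | 9 | 1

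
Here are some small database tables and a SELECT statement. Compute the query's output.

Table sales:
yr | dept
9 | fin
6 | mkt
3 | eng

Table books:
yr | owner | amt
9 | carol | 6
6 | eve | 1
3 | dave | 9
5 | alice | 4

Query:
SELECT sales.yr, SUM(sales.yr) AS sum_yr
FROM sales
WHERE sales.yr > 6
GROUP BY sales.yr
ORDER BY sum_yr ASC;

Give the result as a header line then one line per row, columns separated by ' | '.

== RESULT ==
sales.yr | sum_yr
9 | 9

Derivation:
After WHERE (1 rows):
sales.yr | sales.dept
9 | fin
After GROUP BY (1 rows):
sales.yr | sum_yr
9 | 9
After ORDER BY (1 rows):
sales.yr | sum_yr
9 | 9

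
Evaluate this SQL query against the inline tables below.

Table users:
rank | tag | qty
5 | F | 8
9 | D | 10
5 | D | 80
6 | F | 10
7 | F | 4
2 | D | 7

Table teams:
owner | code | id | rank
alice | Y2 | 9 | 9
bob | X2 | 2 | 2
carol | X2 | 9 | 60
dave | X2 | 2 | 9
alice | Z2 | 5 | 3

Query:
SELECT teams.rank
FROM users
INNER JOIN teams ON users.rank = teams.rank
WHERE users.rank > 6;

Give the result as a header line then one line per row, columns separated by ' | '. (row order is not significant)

== RESULT ==
teams.rank
9
9

Derivation:
After JOIN teams (3 rows):
users.rank | users.tag | users.qty | teams.owner | teams.code | teams.id | teams.rank
9 | D | 10 | alice | Y2 | 9 | 9
9 | D | 10 | dave | X2 | 2 | 9
2 | D | 7 | bob | X2 | 2 | 2
After WHERE (2 rows):
users.rank | users.tag | users.qty | teams.owner | teams.code | teams.id | teams.rank
9 | D | 10 | alice | Y2 | 9 | 9
9 | D | 10 | dave | X2 | 2 | 9
After SELECT (2 rows):
teams.rank
9
9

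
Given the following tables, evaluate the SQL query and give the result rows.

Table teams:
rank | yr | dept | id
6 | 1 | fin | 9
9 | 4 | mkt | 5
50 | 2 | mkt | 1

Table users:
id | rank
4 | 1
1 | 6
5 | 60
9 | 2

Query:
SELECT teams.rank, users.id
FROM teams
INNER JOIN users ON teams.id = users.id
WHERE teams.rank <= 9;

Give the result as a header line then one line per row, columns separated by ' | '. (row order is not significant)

== RESULT ==
teams.rank | users.id
6 | 9
9 | 5

Derivation:
After JOIN users (3 rows):
teams.rank | teams.yr | teams.dept | teams.id | users.id | users.rank
6 | 1 | fin | 9 | 9 | 2
9 | 4 | mkt | 5 | 5 | 60
50 | 2 | mkt | 1 | 1 | 6
After WHERE (2 rows):
teams.rank | teams.yr | teams.dept | teams.id | users.id | users.rank
6 | 1 | fin | 9 | 9 | 2
9 | 4 | mkt | 5 | 5 | 60
After SELECT (2 rows):
teams.rank | users.id
6 | 9
9 | 5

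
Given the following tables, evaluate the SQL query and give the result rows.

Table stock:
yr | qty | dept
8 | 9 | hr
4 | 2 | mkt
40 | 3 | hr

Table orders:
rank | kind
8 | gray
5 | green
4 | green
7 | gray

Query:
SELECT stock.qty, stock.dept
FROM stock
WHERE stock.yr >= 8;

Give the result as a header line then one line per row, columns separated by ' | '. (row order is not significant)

After WHERE (2 rows):
stock.yr | stock.qty | stock.dept
8 | 9 | hr
40 | 3 | hr
After SELECT (2 rows):
stock.qty | stock.dept
9 | hr
3 | hr

== RESULT ==
stock.qty | stock.dept
9 | hr
3 | hr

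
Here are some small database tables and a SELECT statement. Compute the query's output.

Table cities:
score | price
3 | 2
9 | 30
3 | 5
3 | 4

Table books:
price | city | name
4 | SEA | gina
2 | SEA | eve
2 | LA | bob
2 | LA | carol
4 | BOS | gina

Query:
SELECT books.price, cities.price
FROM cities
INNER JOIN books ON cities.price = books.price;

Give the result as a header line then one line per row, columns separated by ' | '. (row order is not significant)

== RESULT ==
books.price | cities.price
2 | 2
2 | 2
2 | 2
4 | 4
4 | 4

Derivation:
After JOIN books (5 rows):
cities.score | cities.price | books.price | books.city | books.name
3 | 2 | 2 | SEA | eve
3 | 2 | 2 | LA | bob
3 | 2 | 2 | LA | carol
3 | 4 | 4 | SEA | gina
3 | 4 | 4 | BOS | gina
After SELECT (5 rows):
books.price | cities.price
2 | 2
2 | 2
2 | 2
4 | 4
4 | 4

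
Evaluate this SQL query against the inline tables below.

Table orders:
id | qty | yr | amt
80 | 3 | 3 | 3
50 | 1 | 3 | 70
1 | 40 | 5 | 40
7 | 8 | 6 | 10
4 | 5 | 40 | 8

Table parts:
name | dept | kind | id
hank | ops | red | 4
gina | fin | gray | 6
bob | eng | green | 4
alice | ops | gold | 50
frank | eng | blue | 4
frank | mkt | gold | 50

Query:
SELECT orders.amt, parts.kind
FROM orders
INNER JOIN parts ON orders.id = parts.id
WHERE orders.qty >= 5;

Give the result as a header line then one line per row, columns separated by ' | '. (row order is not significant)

After JOIN parts (5 rows):
orders.id | orders.qty | orders.yr | orders.amt | parts.name | parts.dept | parts.kind | parts.id
50 | 1 | 3 | 70 | alice | ops | gold | 50
50 | 1 | 3 | 70 | frank | mkt | gold | 50
4 | 5 | 40 | 8 | hank | ops | red | 4
4 | 5 | 40 | 8 | bob | eng | green | 4
4 | 5 | 40 | 8 | frank | eng | blue | 4
After WHERE (3 rows):
orders.id | orders.qty | orders.yr | orders.amt | parts.name | parts.dept | parts.kind | parts.id
4 | 5 | 40 | 8 | hank | ops | red | 4
4 | 5 | 40 | 8 | bob | eng | green | 4
4 | 5 | 40 | 8 | frank | eng | blue | 4
After SELECT (3 rows):
orders.amt | parts.kind
8 | red
8 | green
8 | blue

== RESULT ==
orders.amt | parts.kind
8 | red
8 | green
8 | blue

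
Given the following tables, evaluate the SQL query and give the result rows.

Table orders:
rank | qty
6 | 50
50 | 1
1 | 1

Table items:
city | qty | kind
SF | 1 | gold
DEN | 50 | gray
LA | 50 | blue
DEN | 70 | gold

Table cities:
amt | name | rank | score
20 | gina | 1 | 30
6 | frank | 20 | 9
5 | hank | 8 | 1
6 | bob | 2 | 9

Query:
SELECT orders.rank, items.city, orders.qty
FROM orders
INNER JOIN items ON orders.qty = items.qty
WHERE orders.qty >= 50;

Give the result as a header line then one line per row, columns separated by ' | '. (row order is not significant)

== RESULT ==
orders.rank | items.city | orders.qty
6 | DEN | 50
6 | LA | 50

Derivation:
After JOIN items (4 rows):
orders.rank | orders.qty | items.city | items.qty | items.kind
6 | 50 | DEN | 50 | gray
6 | 50 | LA | 50 | blue
50 | 1 | SF | 1 | gold
1 | 1 | SF | 1 | gold
After WHERE (2 rows):
orders.rank | orders.qty | items.city | items.qty | items.kind
6 | 50 | DEN | 50 | gray
6 | 50 | LA | 50 | blue
After SELECT (2 rows):
orders.rank | items.city | orders.qty
6 | DEN | 50
6 | LA | 50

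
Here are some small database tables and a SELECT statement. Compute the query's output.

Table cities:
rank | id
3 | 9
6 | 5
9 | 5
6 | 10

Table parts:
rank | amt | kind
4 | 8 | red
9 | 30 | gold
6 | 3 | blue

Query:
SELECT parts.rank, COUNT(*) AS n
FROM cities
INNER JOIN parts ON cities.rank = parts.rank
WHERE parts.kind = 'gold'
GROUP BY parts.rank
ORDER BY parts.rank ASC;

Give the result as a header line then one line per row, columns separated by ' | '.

After JOIN parts (3 rows):
cities.rank | cities.id | parts.rank | parts.amt | parts.kind
6 | 5 | 6 | 3 | blue
9 | 5 | 9 | 30 | gold
6 | 10 | 6 | 3 | blue
After WHERE (1 rows):
cities.rank | cities.id | parts.rank | parts.amt | parts.kind
9 | 5 | 9 | 30 | gold
After GROUP BY (1 rows):
parts.rank | n
9 | 1
After ORDER BY (1 rows):
parts.rank | n
9 | 1

== RESULT ==
parts.rank | n
9 | 1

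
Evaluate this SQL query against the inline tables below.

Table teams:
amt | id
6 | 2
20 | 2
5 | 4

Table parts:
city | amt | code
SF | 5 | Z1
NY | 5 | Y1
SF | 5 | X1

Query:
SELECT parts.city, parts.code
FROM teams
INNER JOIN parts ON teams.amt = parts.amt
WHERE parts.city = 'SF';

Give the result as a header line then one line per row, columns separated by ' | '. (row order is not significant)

After JOIN parts (3 rows):
teams.amt | teams.id | parts.city | parts.amt | parts.code
5 | 4 | SF | 5 | Z1
5 | 4 | NY | 5 | Y1
5 | 4 | SF | 5 | X1
After WHERE (2 rows):
teams.amt | teams.id | parts.city | parts.amt | parts.code
5 | 4 | SF | 5 | Z1
5 | 4 | SF | 5 | X1
After SELECT (2 rows):
parts.city | parts.code
SF | Z1
SF | X1

== RESULT ==
parts.city | parts.code
SF | Z1
SF | X1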